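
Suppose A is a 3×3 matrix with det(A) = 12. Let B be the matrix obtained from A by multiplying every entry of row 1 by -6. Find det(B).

-72

Scaling one row by -6 multiplies the determinant by -6.
det(B) = (-6)·(12) = -72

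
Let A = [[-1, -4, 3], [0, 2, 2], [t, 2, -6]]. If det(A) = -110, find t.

t = 9

Expanding along the row containing t, det(A) is linear in t: det(A) = (-14)·t + (16).
Set (-14)·t + (16) = -110  ⇒  (-14)·t = -126  ⇒  t = 9.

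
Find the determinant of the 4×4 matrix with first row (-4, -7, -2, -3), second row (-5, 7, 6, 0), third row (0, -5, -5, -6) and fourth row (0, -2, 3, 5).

Expand along column 1 (it has 2 zeros):
  + (-4) · M_11   where M_11 = det([7 6 0; -5 -5 -6; -2 3 5]) = 173
  − (-5) · M_21   where M_21 = det([-7 -2 -3; -5 -5 -6; -2 3 5]) = 50
det = (+1)·(-4)·(173) + (-1)·(-5)·(50) = -442

The determinant is -442.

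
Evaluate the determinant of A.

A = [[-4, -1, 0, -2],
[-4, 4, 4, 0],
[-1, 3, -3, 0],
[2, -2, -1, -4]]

-464

Expand along column 4 (it has 2 zeros):
  − (-2) · M_14   where M_14 = det([-4 4 4; -1 3 -3; 2 -2 -1]) = -8
  + (-4) · M_44   where M_44 = det([-4 -1 0; -4 4 4; -1 3 -3]) = 112
det = (-1)·(-2)·(-8) + (+1)·(-4)·(112) = -464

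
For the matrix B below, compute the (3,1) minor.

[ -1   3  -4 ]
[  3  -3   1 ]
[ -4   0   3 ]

-9

Delete row 3 and column 1; the remaining 2×2 submatrix is [3 -4; -3 1].
Its determinant is 3·1 − (-4)·(-3) = -9.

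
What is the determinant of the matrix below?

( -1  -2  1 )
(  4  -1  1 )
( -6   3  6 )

The determinant is 75.

Expand along column 1:
  + (-1) · |-1 1; 3 6| = (-1)·(-6 − 3) = 9
  − 4 · |-2 1; 3 6| = −4·(-12 − 3) = 60
  + (-6) · |-2 1; -1 1| = (-6)·(-2 − (-1)) = 6
Sum: (9) + (60) + (6) = 75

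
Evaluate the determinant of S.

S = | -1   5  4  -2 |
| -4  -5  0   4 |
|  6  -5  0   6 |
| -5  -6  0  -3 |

The determinant is -1552.

Expand along column 3 (it has 3 zeros):
  + (4) · M_13   where M_13 = det([-4 -5 4; 6 -5 6; -5 -6 -3]) = -388
det = (+1)·(4)·(-388) = -1552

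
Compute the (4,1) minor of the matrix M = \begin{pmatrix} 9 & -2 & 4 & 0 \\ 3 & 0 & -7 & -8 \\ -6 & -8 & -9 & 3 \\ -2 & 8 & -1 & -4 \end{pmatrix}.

Delete row 4 and column 1; the remaining 3×3 submatrix is [-2 4 0; 0 -7 -8; -8 -9 3].
Its determinant is 442.

442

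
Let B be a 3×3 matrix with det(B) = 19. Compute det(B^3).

det(B^3) = (det B)^3 = (19)^3 = 6859

The determinant is 6859.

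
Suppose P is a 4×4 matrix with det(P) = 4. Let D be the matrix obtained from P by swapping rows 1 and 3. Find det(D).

-4

Swapping two rows multiplies the determinant by −1.
det(D) = (-1)·(4) = -4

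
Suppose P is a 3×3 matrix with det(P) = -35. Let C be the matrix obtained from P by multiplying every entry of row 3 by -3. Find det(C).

Scaling one row by -3 multiplies the determinant by -3.
det(C) = (-3)·(-35) = 105

det(C) = 105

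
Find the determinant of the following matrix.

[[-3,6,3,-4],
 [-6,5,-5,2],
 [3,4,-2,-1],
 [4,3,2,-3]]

Expand along row 1:
  + (-3) · M_11   where M_11 = det([5 -5 2; 4 -2 -1; 3 2 -3]) = 23
  − (6) · M_12   where M_12 = det([-6 -5 2; 3 -2 -1; 4 2 -3]) = -45
  + (3) · M_13   where M_13 = det([-6 5 2; 3 4 -1; 4 3 -3]) = 65
  − (-4) · M_14   where M_14 = det([-6 5 -5; 3 4 -2; 4 3 2]) = -119
det = (+1)·(-3)·(23) + (-1)·(6)·(-45) + (+1)·(3)·(65) + (-1)·(-4)·(-119) = -80

The determinant is -80.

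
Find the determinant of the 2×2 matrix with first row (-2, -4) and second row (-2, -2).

det = (-2)·(-2) − (-4)·(-2) = 4 − 8 = -4

-4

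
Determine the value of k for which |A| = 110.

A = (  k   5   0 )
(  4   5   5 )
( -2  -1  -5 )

k = -3

Expanding along the column containing k, det(A) is linear in k: det(A) = (-20)·k + (50).
Set (-20)·k + (50) = 110  ⇒  (-20)·k = 60  ⇒  k = -3.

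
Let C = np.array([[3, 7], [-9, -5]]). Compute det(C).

The determinant is 48.

det(C) = 3·(-5) − 7·(-9) = -15 − (-63) = 48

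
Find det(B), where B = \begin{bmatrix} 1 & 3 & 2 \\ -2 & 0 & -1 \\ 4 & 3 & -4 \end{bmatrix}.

The determinant is -45.

Expand along column 2:
  − 3 · |-2 -1; 4 -4| = −3·(8 − (-4)) = -36
  − 3 · |1 2; -2 -1| = −3·(-1 − (-4)) = -9
Sum: (-36) + (-9) = -45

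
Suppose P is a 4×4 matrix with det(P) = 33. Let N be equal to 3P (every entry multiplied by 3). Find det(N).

For a 4×4 matrix, det(3P) = 3^4·det(P) = 81·det(P).
det(N) = (81)·(33) = 2673

The determinant is 2673.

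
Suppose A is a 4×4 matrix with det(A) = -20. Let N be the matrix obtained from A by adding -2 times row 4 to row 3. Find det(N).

-20

Adding a multiple of one row to another leaves the determinant unchanged.
det(N) = (1)·(-20) = -20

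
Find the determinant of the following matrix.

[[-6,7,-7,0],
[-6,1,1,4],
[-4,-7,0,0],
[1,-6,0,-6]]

Expand along row 3 (it has 2 zeros):
  + (-4) · M_31   where M_31 = det([7 -7 0; 1 1 4; -6 0 -6]) = 84
  − (-7) · M_32   where M_32 = det([-6 -7 0; -6 1 4; 1 0 -6]) = 260
det = (+1)·(-4)·(84) + (-1)·(-7)·(260) = 1484

1484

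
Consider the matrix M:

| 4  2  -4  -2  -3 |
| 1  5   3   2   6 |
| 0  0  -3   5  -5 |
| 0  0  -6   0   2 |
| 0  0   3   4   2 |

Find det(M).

The determinant is 4212.

M is block upper-triangular with a 2×2 block and a 3×3 block on the diagonal, so its determinant equals the product of the determinants of the diagonal blocks.
det of the 2×2 block = 18
det of the 3×3 block = 234
det = (18)·(234) = 4212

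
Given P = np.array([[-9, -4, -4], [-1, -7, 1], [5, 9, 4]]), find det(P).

193

Expand along row 1:
  + (-9) · |-7 1; 9 4| = (-9)·(-28 − 9) = 333
  − (-4) · |-1 1; 5 4| = −(-4)·(-4 − 5) = -36
  + (-4) · |-1 -7; 5 9| = (-4)·(-9 − (-35)) = -104
Sum: (333) + (-36) + (-104) = 193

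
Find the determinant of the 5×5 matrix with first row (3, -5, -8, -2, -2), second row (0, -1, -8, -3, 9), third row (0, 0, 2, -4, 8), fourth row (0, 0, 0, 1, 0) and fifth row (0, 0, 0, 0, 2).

The determinant is -12.

The matrix is upper triangular, so the determinant is the product of the diagonal entries:
det = (3) · (-1) · (2) · (1) · (2) = -12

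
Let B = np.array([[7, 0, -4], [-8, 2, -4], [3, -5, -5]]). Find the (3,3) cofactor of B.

Delete row 3 and column 3; the remaining 2×2 submatrix is [7 0; -8 2].
Its determinant is 7·2 − 0·(-8) = 14.
The cofactor carries sign (−1)^(3+3) = +1, so C_{3,3} = +(14) = 14.

The cofactor is 14.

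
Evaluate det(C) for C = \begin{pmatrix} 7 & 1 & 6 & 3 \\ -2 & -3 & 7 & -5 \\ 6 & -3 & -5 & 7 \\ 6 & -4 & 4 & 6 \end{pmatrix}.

The determinant is 1360.

Expand along row 1:
  + (7) · M_11   where M_11 = det([-3 7 -5; -3 -5 7; -4 4 6]) = 264
  − (1) · M_12   where M_12 = det([-2 7 -5; 6 -5 7; 6 4 6]) = -112
  + (6) · M_13   where M_13 = det([-2 -3 -5; 6 -3 7; 6 -4 6]) = -8
  − (3) · M_14   where M_14 = det([-2 -3 7; 6 -3 -5; 6 -4 4]) = 184
det = (+1)·(7)·(264) + (-1)·(1)·(-112) + (+1)·(6)·(-8) + (-1)·(3)·(184) = 1360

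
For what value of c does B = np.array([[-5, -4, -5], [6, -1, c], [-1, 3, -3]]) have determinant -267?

Expanding along the row containing c, det(B) is linear in c: det(B) = (19)·c + (-172).
Set (19)·c + (-172) = -267  ⇒  (19)·c = -95  ⇒  c = -5.

c = -5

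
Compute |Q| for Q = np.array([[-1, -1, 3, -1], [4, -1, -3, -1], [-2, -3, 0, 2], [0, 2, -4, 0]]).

88

Expand along row 4 (it has 2 zeros):
  + (2) · M_42   where M_42 = det([-1 3 -1; 4 -3 -1; -2 0 2]) = -6
  − (-4) · M_43   where M_43 = det([-1 -1 -1; 4 -1 -1; -2 -3 2]) = 25
det = (+1)·(2)·(-6) + (-1)·(-4)·(25) = 88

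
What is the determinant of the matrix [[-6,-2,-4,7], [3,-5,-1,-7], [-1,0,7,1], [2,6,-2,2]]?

Expand along row 3 (it has 1 zero):
  + (-1) · M_31   where M_31 = det([-2 -4 7; -5 -1 -7; 6 -2 2]) = 272
  + (7) · M_33   where M_33 = det([-6 -2 7; 3 -5 -7; 2 6 2]) = 44
  − (1) · M_34   where M_34 = det([-6 -2 -4; 3 -5 -1; 2 6 -2]) = -216
det = (+1)·(-1)·(272) + (+1)·(7)·(44) + (-1)·(1)·(-216) = 252

252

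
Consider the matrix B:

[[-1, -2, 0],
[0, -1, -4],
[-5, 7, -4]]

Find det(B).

|B| = -72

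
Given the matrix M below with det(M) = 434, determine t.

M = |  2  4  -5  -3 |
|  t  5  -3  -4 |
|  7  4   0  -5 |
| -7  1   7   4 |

Expanding along the column containing t, det(M) is linear in t: det(M) = (-161)·t + (595).
Set (-161)·t + (595) = 434  ⇒  (-161)·t = -161  ⇒  t = 1.

t = 1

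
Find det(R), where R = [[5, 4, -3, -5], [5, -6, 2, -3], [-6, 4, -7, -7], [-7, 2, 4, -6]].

Expand along row 1:
  + (5) · M_11   where M_11 = det([-6 2 -3; 4 -7 -7; 2 4 -6]) = -490
  − (4) · M_12   where M_12 = det([5 2 -3; -6 -7 -7; -7 4 -6]) = 595
  + (-3) · M_13   where M_13 = det([5 -6 -3; -6 4 -7; -7 2 -6]) = -176
  − (-5) · M_14   where M_14 = det([5 -6 2; -6 4 -7; -7 2 4]) = -256
det = (+1)·(5)·(-490) + (-1)·(4)·(595) + (+1)·(-3)·(-176) + (-1)·(-5)·(-256) = -5582

|R| = -5582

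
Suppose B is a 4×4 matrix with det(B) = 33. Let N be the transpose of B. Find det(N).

33

det(Bᵀ) = det(B).
det(N) = (1)·(33) = 33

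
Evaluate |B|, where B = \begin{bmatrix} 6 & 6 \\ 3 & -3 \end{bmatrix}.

-36

det(B) = 6·(-3) − 6·3 = -18 − 18 = -36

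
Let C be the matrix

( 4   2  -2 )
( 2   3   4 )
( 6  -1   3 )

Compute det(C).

128

Expand along column 1:
  + 4 · |3 4; -1 3| = 4·(9 − (-4)) = 52
  − 2 · |2 -2; -1 3| = −2·(6 − 2) = -8
  + 6 · |2 -2; 3 4| = 6·(8 − (-6)) = 84
Sum: (52) + (-8) + (84) = 128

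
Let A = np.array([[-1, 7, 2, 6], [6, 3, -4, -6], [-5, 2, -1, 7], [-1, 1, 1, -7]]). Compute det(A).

-2082

Expand along row 1:
  + (-1) · M_11   where M_11 = det([3 -4 -6; 2 -1 7; 1 1 -7]) = -102
  − (7) · M_12   where M_12 = det([6 -4 -6; -5 -1 7; -1 1 -7]) = 204
  + (2) · M_13   where M_13 = det([6 3 -6; -5 2 7; -1 1 -7]) = -234
  − (6) · M_14   where M_14 = det([6 3 -4; -5 2 -1; -1 1 1]) = 48
det = (+1)·(-1)·(-102) + (-1)·(7)·(204) + (+1)·(2)·(-234) + (-1)·(6)·(48) = -2082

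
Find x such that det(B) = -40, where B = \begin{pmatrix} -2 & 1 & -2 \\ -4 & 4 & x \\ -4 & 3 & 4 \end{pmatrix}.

Expanding along the row containing x, det(B) is linear in x: det(B) = (2)·x + (-24).
Set (2)·x + (-24) = -40  ⇒  (2)·x = -16  ⇒  x = -8.

x = -8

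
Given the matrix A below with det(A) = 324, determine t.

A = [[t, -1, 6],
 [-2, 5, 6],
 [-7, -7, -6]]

Expanding along the column containing t, det(A) is linear in t: det(A) = (12)·t + (348).
Set (12)·t + (348) = 324  ⇒  (12)·t = -24  ⇒  t = -2.

t = -2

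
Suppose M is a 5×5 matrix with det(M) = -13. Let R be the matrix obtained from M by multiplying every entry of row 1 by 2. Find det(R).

The determinant is -26.

Scaling one row by 2 multiplies the determinant by 2.
det(R) = (2)·(-13) = -26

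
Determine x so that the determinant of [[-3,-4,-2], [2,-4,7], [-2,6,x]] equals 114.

Expanding along the column containing x, det(M) is linear in x: det(M) = (20)·x + (174).
Set (20)·x + (174) = 114  ⇒  (20)·x = -60  ⇒  x = -3.

-3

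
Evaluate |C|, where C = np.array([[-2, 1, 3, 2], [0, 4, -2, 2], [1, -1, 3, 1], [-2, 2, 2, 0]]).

The determinant is 76.

Expand along row 2 (it has 1 zero):
  + (4) · M_22   where M_22 = det([-2 3 2; 1 3 1; -2 2 0]) = 14
  − (-2) · M_23   where M_23 = det([-2 1 2; 1 -1 1; -2 2 0]) = 2
  + (2) · M_24   where M_24 = det([-2 1 3; 1 -1 3; -2 2 2]) = 8
det = (+1)·(4)·(14) + (-1)·(-2)·(2) + (+1)·(2)·(8) = 76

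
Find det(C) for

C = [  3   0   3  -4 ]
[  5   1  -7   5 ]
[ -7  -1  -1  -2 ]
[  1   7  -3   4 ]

Expand along row 1 (it has 1 zero):
  + (3) · M_11   where M_11 = det([1 -7 5; -1 -1 -2; 7 -3 4]) = 110
  + (3) · M_13   where M_13 = det([5 1 5; -7 -1 -2; 1 7 4]) = -164
  − (-4) · M_14   where M_14 = det([5 1 -7; -7 -1 -1; 1 7 -3]) = 364
det = (+1)·(3)·(110) + (+1)·(3)·(-164) + (-1)·(-4)·(364) = 1294

1294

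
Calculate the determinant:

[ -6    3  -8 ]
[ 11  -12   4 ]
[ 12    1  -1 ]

Expand along row 1:
  + (-6) · |-12 4; 1 -1| = (-6)·(12 − 4) = -48
  − 3 · |11 4; 12 -1| = −3·(-11 − 48) = 177
  + (-8) · |11 -12; 12 1| = (-8)·(11 − (-144)) = -1240
Sum: (-48) + (177) + (-1240) = -1111

The determinant is -1111.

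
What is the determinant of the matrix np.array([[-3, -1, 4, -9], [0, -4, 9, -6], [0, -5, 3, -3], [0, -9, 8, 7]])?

Expand along column 1 (it has 3 zeros):
  + (-3) · M_11   where M_11 = det([-4 9 -6; -5 3 -3; -9 8 7]) = 456
det = (+1)·(-3)·(456) = -1368

The determinant is -1368.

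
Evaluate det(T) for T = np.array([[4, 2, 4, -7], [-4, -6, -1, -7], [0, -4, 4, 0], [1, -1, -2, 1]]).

Expand along row 3 (it has 2 zeros):
  − (-4) · M_32   where M_32 = det([4 4 -7; -4 -1 -7; 1 -2 1]) = -135
  + (4) · M_33   where M_33 = det([4 2 -7; -4 -6 -7; 1 -1 1]) = -128
det = (-1)·(-4)·(-135) + (+1)·(4)·(-128) = -1052

The determinant is -1052.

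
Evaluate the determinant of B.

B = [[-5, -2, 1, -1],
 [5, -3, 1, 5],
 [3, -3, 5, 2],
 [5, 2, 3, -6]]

Expand along row 1:
  + (-5) · M_11   where M_11 = det([-3 1 5; -3 5 2; 2 3 -6]) = -1
  − (-2) · M_12   where M_12 = det([5 1 5; 3 5 2; 5 3 -6]) = -232
  + (1) · M_13   where M_13 = det([5 -3 5; 3 -3 2; 5 2 -6]) = 91
  − (-1) · M_14   where M_14 = det([5 -3 1; 3 -3 5; 5 2 3]) = -122
det = (+1)·(-5)·(-1) + (-1)·(-2)·(-232) + (+1)·(1)·(91) + (-1)·(-1)·(-122) = -490

|B| = -490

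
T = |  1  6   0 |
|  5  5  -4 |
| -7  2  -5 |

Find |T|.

det(T) = 301

Expand along row 1:
  + 1 · |5 -4; 2 -5| = 1·(-25 − (-8)) = -17
  − 6 · |5 -4; -7 -5| = −6·(-25 − 28) = 318
Sum: (-17) + (318) = 301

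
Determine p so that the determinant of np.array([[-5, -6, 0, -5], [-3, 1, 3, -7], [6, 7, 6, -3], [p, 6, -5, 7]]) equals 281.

p = 1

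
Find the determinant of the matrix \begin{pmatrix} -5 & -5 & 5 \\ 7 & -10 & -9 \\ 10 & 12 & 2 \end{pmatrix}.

Expand along column 1:
  + (-5) · |-10 -9; 12 2| = (-5)·(-20 − (-108)) = -440
  − 7 · |-5 5; 12 2| = −7·(-10 − 60) = 490
  + 10 · |-5 5; -10 -9| = 10·(45 − (-50)) = 950
Sum: (-440) + (490) + (950) = 1000

The determinant is 1000.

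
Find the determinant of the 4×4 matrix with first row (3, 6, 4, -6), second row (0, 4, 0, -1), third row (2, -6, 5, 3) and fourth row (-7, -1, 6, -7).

Expand along row 2 (it has 2 zeros):
  + (4) · M_22   where M_22 = det([3 4 -6; 2 5 3; -7 6 -7]) = -469
  + (-1) · M_24   where M_24 = det([3 6 4; 2 -6 5; -7 -1 6]) = -551
det = (+1)·(4)·(-469) + (+1)·(-1)·(-551) = -1325

-1325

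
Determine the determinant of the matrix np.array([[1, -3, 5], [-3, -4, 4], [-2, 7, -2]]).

-123

Expand along row 1:
  + 1 · |-4 4; 7 -2| = 1·(8 − 28) = -20
  − (-3) · |-3 4; -2 -2| = −(-3)·(6 − (-8)) = 42
  + 5 · |-3 -4; -2 7| = 5·(-21 − 8) = -145
Sum: (-20) + (42) + (-145) = -123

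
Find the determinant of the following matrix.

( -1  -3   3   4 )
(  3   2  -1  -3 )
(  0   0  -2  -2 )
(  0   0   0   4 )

The matrix is block upper-triangular with a 2×2 block and a 2×2 block on the diagonal, so its determinant equals the product of the determinants of the diagonal blocks.
det of the 2×2 block = 7
det of the 2×2 block = -8
det = (7)·(-8) = -56

-56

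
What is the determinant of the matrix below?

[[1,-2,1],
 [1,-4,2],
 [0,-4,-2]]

8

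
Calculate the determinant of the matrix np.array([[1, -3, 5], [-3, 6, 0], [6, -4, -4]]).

Expand along row 2:
  − (-3) · |-3 5; -4 -4| = −(-3)·(12 − (-20)) = 96
  + 6 · |1 5; 6 -4| = 6·(-4 − 30) = -204
Sum: (96) + (-204) = -108

The determinant is -108.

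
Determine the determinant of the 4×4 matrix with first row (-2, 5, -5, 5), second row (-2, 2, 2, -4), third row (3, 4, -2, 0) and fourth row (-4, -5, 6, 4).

The determinant is 978.

Expand along row 3 (it has 1 zero):
  + (3) · M_31   where M_31 = det([5 -5 5; 2 2 -4; -5 6 4]) = 210
  − (4) · M_32   where M_32 = det([-2 -5 5; -2 2 -4; -4 6 4]) = -204
  + (-2) · M_33   where M_33 = det([-2 5 5; -2 2 -4; -4 -5 4]) = 234
det = (+1)·(3)·(210) + (-1)·(4)·(-204) + (+1)·(-2)·(234) = 978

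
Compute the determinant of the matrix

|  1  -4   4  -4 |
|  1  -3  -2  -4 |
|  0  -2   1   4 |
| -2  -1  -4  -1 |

Expand along row 3 (it has 1 zero):
  − (-2) · M_32   where M_32 = det([1 4 -4; 1 -2 -4; -2 -4 -1]) = 54
  + (1) · M_33   where M_33 = det([1 -4 -4; 1 -3 -4; -2 -1 -1]) = -9
  − (4) · M_34   where M_34 = det([1 -4 4; 1 -3 -2; -2 -1 -4]) = -50
det = (-1)·(-2)·(54) + (+1)·(1)·(-9) + (-1)·(4)·(-50) = 299

299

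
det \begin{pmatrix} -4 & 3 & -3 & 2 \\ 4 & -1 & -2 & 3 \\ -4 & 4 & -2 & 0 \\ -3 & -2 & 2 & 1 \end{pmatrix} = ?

-54

Expand along row 3 (it has 1 zero):
  + (-4) · M_31   where M_31 = det([3 -3 2; -1 -2 3; -2 2 1]) = -21
  − (4) · M_32   where M_32 = det([-4 -3 2; 4 -2 3; -3 2 1]) = 75
  + (-2) · M_33   where M_33 = det([-4 3 2; 4 -1 3; -3 -2 1]) = -81
det = (+1)·(-4)·(-21) + (-1)·(4)·(75) + (+1)·(-2)·(-81) = -54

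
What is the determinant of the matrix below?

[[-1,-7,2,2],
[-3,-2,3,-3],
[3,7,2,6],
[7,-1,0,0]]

Expand along row 4 (it has 2 zeros):
  − (7) · M_41   where M_41 = det([-7 2 2; -2 3 -3; 7 2 6]) = -236
  + (-1) · M_42   where M_42 = det([-1 2 2; -3 3 -3; 3 2 6]) = -36
det = (-1)·(7)·(-236) + (+1)·(-1)·(-36) = 1688

1688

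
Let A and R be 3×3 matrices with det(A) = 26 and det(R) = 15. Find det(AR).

The determinant is 390.

det(AR) = det(A)·det(R) = (26)·(15) = 390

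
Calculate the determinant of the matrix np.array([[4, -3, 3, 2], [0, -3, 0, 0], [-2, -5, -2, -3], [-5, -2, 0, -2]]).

Expand along row 2 (it has 3 zeros):
  + (-3) · M_22   where M_22 = det([4 3 2; -2 -2 -3; -5 0 -2]) = 29
det = (+1)·(-3)·(29) = -87

-87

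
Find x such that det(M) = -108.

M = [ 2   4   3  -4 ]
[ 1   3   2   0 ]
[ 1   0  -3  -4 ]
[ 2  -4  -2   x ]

Expanding along the column containing x, det(M) is linear in x: det(M) = (-7)·x + (-136).
Set (-7)·x + (-136) = -108  ⇒  (-7)·x = 28  ⇒  x = -4.

x = -4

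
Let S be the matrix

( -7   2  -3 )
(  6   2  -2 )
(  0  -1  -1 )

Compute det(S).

Expand along row 3:
  − (-1) · |-7 -3; 6 -2| = −(-1)·(14 − (-18)) = 32
  + (-1) · |-7 2; 6 2| = (-1)·(-14 − 12) = 26
Sum: (32) + (26) = 58

The determinant is 58.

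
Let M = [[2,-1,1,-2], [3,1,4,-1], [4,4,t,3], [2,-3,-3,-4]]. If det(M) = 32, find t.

t = 3

Expanding along the column containing t, det(M) is linear in t: det(M) = (-2)·t + (38).
Set (-2)·t + (38) = 32  ⇒  (-2)·t = -6  ⇒  t = 3.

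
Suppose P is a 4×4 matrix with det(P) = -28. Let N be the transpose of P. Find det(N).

det(Pᵀ) = det(P).
det(N) = (1)·(-28) = -28

The determinant is -28.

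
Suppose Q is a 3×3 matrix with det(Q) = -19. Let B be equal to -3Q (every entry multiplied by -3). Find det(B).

513

For a 3×3 matrix, det(-3Q) = (-3)^3·det(Q) = -27·det(Q).
det(B) = (-27)·(-19) = 513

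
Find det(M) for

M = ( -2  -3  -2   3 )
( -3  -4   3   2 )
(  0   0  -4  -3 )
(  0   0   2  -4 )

det(M) = -22

M is block upper-triangular with a 2×2 block and a 2×2 block on the diagonal, so its determinant equals the product of the determinants of the diagonal blocks.
det of the 2×2 block = -1
det of the 2×2 block = 22
det = (-1)·(22) = -22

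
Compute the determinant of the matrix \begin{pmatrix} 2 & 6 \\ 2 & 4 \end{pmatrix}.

det = 2·4 − 6·2 = 8 − 12 = -4

The determinant is -4.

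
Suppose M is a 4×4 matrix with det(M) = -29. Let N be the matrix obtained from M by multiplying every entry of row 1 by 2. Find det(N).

-58

Scaling one row by 2 multiplies the determinant by 2.
det(N) = (2)·(-29) = -58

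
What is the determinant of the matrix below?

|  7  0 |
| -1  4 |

det = 7·4 − 0·(-1) = 28 − 0 = 28

The determinant is 28.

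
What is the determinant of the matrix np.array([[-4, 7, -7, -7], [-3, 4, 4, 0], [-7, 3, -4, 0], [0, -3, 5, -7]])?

Expand along column 4 (it has 2 zeros):
  − (-7) · M_14   where M_14 = det([-3 4 4; -7 3 -4; 0 -3 5]) = 215
  + (-7) · M_44   where M_44 = det([-4 7 -7; -3 4 4; -7 3 -4]) = -301
det = (-1)·(-7)·(215) + (+1)·(-7)·(-301) = 3612

3612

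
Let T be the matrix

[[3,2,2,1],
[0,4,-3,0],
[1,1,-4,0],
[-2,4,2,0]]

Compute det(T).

-6

Expand along column 4 (it has 3 zeros):
  − (1) · M_14   where M_14 = det([0 4 -3; 1 1 -4; -2 4 2]) = 6
det = (-1)·(1)·(6) = -6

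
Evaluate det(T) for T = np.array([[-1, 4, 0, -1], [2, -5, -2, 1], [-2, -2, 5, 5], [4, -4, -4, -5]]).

Expand along row 1 (it has 1 zero):
  + (-1) · M_11   where M_11 = det([-5 -2 1; -2 5 5; -4 -4 -5]) = 113
  − (4) · M_12   where M_12 = det([2 -2 1; -2 5 5; 4 -4 -5]) = -42
  − (-1) · M_14   where M_14 = det([2 -5 -2; -2 -2 5; 4 -4 -4]) = -36
det = (+1)·(-1)·(113) + (-1)·(4)·(-42) + (-1)·(-1)·(-36) = 19

The determinant is 19.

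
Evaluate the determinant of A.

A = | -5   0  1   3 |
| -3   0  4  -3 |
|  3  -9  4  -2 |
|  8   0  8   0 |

-2808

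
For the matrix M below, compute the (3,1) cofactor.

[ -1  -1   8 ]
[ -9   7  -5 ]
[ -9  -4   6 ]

-51

Delete row 3 and column 1; the remaining 2×2 submatrix is [-1 8; 7 -5].
Its determinant is (-1)·(-5) − 8·7 = -51.
The cofactor carries sign (−1)^(3+1) = +1, so C_{3,1} = +(-51) = -51.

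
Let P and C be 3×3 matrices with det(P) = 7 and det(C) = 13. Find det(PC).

The determinant is 91.

det(PC) = det(P)·det(C) = (7)·(13) = 91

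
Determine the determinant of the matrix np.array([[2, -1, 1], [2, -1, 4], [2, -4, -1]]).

The determinant is 18.

Expand along column 1:
  + 2 · |-1 4; -4 -1| = 2·(1 − (-16)) = 34
  − 2 · |-1 1; -4 -1| = −2·(1 − (-4)) = -10
  + 2 · |-1 1; -1 4| = 2·(-4 − (-1)) = -6
Sum: (34) + (-10) + (-6) = 18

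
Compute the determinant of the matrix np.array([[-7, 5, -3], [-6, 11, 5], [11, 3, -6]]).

The determinant is 1079.

Expand along row 1:
  + (-7) · |11 5; 3 -6| = (-7)·(-66 − 15) = 567
  − 5 · |-6 5; 11 -6| = −5·(36 − 55) = 95
  + (-3) · |-6 11; 11 3| = (-3)·(-18 − 121) = 417
Sum: (567) + (95) + (417) = 1079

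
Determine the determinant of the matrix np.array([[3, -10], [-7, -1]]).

-73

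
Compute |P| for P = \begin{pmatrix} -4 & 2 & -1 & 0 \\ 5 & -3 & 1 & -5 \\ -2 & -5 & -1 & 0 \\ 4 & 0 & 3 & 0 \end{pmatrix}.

|P| = -220

Expand along column 4 (it has 3 zeros):
  + (-5) · M_24   where M_24 = det([-4 2 -1; -2 -5 -1; 4 0 3]) = 44
det = (+1)·(-5)·(44) = -220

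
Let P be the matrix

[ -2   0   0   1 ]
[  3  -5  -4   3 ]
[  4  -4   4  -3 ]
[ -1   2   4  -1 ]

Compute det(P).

Expand along row 1 (it has 2 zeros):
  + (-2) · M_11   where M_11 = det([-5 -4 3; -4 4 -3; 2 4 -1]) = -72
  − (1) · M_14   where M_14 = det([3 -5 -4; 4 -4 4; -1 2 4]) = 12
det = (+1)·(-2)·(-72) + (-1)·(1)·(12) = 132

132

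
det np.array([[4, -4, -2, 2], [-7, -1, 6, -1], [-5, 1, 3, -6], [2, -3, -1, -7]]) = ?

Expand along row 1:
  + (4) · M_11   where M_11 = det([-1 6 -1; 1 3 -6; -3 -1 -7]) = 169
  − (-4) · M_12   where M_12 = det([-7 6 -1; -5 3 -6; 2 -1 -7]) = -92
  + (-2) · M_13   where M_13 = det([-7 -1 -1; -5 1 -6; 2 -3 -7]) = 209
  − (2) · M_14   where M_14 = det([-7 -1 6; -5 1 3; 2 -3 -1]) = 21
det = (+1)·(4)·(169) + (-1)·(-4)·(-92) + (+1)·(-2)·(209) + (-1)·(2)·(21) = -152

The determinant is -152.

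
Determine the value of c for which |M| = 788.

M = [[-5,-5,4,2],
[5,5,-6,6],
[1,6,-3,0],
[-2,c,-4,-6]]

Expanding along the column containing c, det(M) is linear in c: det(M) = (-84)·c + (1292).
Set (-84)·c + (1292) = 788  ⇒  (-84)·c = -504  ⇒  c = 6.

c = 6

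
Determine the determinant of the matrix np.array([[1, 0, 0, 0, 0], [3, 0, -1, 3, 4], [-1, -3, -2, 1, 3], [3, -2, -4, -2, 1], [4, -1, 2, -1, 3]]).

172

Expand along row 1 (it has 4 zeros):
  + (1) · M_11   where M_11 = det([0 -1 3 4; -3 -2 1 3; -2 -4 -2 1; -1 2 -1 3]) = 172
det = (+1)·(1)·(172) = 172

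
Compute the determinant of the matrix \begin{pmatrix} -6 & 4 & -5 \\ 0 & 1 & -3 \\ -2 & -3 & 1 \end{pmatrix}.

The determinant is 62.

Expand along row 2:
  + 1 · |-6 -5; -2 1| = 1·(-6 − 10) = -16
  − (-3) · |-6 4; -2 -3| = −(-3)·(18 − (-8)) = 78
Sum: (-16) + (78) = 62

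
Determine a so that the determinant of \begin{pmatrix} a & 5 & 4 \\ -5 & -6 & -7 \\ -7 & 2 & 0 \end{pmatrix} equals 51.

Expanding along the row containing a, det(A) is linear in a: det(A) = (14)·a + (37).
Set (14)·a + (37) = 51  ⇒  (14)·a = 14  ⇒  a = 1.

1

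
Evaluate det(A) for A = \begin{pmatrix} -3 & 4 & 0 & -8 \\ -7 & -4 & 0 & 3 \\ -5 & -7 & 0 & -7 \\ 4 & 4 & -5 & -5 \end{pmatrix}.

The determinant is -3175.

Expand along column 3 (it has 3 zeros):
  − (-5) · M_43   where M_43 = det([-3 4 -8; -7 -4 3; -5 -7 -7]) = -635
det = (-1)·(-5)·(-635) = -3175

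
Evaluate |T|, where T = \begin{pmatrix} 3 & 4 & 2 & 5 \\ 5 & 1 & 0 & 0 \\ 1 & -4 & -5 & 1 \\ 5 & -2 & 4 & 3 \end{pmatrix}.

The determinant is 1022.

Expand along row 2 (it has 2 zeros):
  − (5) · M_21   where M_21 = det([4 2 5; -4 -5 1; -2 4 3]) = -186
  + (1) · M_22   where M_22 = det([3 2 5; 1 -5 1; 5 4 3]) = 92
det = (-1)·(5)·(-186) + (+1)·(1)·(92) = 1022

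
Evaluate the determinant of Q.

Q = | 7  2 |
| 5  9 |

det(Q) = 7·9 − 2·5 = 63 − 10 = 53

det(Q) = 53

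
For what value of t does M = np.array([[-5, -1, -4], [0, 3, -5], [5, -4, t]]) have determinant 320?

Expanding along the column containing t, det(M) is linear in t: det(M) = (-15)·t + (185).
Set (-15)·t + (185) = 320  ⇒  (-15)·t = 135  ⇒  t = -9.

t = -9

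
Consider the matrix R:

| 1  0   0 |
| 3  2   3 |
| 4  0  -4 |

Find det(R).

Expand along row 1:
  + 1 · |2 3; 0 -4| = 1·(-8 − 0) = -8

det(R) = -8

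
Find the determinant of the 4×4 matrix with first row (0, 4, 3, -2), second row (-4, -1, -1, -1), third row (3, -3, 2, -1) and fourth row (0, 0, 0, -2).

-130

Expand along row 4 (it has 3 zeros):
  + (-2) · M_44   where M_44 = det([0 4 3; -4 -1 -1; 3 -3 2]) = 65
det = (+1)·(-2)·(65) = -130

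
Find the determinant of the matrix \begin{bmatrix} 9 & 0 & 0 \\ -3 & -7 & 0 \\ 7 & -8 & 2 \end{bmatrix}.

-126

The matrix is lower triangular, so the determinant is the product of the diagonal entries:
det = (9) · (-7) · (2) = -126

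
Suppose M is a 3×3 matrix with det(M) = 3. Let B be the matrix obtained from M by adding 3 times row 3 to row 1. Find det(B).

|B| = 3

Adding a multiple of one row to another leaves the determinant unchanged.
det(B) = (1)·(3) = 3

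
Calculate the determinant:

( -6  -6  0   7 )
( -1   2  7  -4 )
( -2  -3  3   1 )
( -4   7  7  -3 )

The determinant is -56.

Expand along row 1 (it has 1 zero):
  + (-6) · M_11   where M_11 = det([2 7 -4; -3 3 1; 7 7 -3]) = 122
  − (-6) · M_12   where M_12 = det([-1 7 -4; -2 3 1; -4 7 -3]) = -46
  − (7) · M_14   where M_14 = det([-1 2 7; -2 -3 3; -4 7 7]) = -136
det = (+1)·(-6)·(122) + (-1)·(-6)·(-46) + (-1)·(7)·(-136) = -56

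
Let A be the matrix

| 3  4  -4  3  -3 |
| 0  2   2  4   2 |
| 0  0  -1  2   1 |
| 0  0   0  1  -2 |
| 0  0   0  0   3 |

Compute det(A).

A is upper triangular, so det(A) is the product of the diagonal entries:
det = (3) · (2) · (-1) · (1) · (3) = -18

The determinant is -18.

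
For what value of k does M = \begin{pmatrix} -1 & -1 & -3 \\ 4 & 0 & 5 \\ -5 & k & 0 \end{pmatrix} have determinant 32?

k = -1

Expanding along the row containing k, det(M) is linear in k: det(M) = (-7)·k + (25).
Set (-7)·k + (25) = 32  ⇒  (-7)·k = 7  ⇒  k = -1.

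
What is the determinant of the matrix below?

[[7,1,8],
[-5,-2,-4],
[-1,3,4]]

-84

Expand along column 1:
  + 7 · |-2 -4; 3 4| = 7·(-8 − (-12)) = 28
  − (-5) · |1 8; 3 4| = −(-5)·(4 − 24) = -100
  + (-1) · |1 8; -2 -4| = (-1)·(-4 − (-16)) = -12
Sum: (28) + (-100) + (-12) = -84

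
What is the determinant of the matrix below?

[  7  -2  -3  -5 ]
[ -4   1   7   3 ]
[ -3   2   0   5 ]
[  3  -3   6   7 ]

-575

Expand along row 3 (it has 1 zero):
  + (-3) · M_31   where M_31 = det([-2 -3 -5; 1 7 3; -3 6 7]) = -149
  − (2) · M_32   where M_32 = det([7 -3 -5; -4 7 3; 3 6 7]) = 331
  − (5) · M_34   where M_34 = det([7 -2 -3; -4 1 7; 3 -3 6]) = 72
det = (+1)·(-3)·(-149) + (-1)·(2)·(331) + (-1)·(5)·(72) = -575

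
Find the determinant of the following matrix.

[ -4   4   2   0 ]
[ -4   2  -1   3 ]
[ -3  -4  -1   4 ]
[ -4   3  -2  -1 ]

Expand along row 1 (it has 1 zero):
  + (-4) · M_11   where M_11 = det([2 -1 3; -4 -1 4; 3 -2 -1]) = 43
  − (4) · M_12   where M_12 = det([-4 -1 3; -3 -1 4; -4 -2 -1]) = -11
  + (2) · M_13   where M_13 = det([-4 2 3; -3 -4 4; -4 3 -1]) = -81
det = (+1)·(-4)·(43) + (-1)·(4)·(-11) + (+1)·(2)·(-81) = -290

-290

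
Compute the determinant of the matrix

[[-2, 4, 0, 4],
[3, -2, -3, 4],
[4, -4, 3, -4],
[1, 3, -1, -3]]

Expand along row 1 (it has 1 zero):
  + (-2) · M_11   where M_11 = det([-2 -3 4; -4 3 -4; 3 -1 -3]) = 78
  − (4) · M_12   where M_12 = det([3 -3 4; 4 3 -4; 1 -1 -3]) = -91
  − (4) · M_14   where M_14 = det([3 -2 -3; 4 -4 3; 1 3 -1]) = -77
det = (+1)·(-2)·(78) + (-1)·(4)·(-91) + (-1)·(4)·(-77) = 516

516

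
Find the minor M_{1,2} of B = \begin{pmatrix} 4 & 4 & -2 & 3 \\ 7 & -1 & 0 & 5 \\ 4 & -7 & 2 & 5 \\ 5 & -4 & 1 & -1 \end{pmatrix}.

Delete row 1 and column 2; the remaining 3×3 submatrix is [7 0 5; 4 2 5; 5 1 -1].
Its determinant is -79.

The minor is -79.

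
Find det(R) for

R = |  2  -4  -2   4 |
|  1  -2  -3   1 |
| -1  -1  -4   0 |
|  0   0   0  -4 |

Expand along row 4 (it has 3 zeros):
  + (-4) · M_44   where M_44 = det([2 -4 -2; 1 -2 -3; -1 -1 -4]) = -12
det = (+1)·(-4)·(-12) = 48

48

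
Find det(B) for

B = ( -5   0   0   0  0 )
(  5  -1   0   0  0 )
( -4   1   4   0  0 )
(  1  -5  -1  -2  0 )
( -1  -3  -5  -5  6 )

B is lower triangular, so det(B) is the product of the diagonal entries:
det = (-5) · (-1) · (4) · (-2) · (6) = -240

The determinant is -240.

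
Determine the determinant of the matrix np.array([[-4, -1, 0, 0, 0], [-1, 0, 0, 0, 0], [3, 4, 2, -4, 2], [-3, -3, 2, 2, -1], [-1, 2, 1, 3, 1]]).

-30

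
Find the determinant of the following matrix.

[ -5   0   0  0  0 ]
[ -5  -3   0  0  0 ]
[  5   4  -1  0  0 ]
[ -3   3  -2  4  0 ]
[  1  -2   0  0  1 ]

-60

The matrix is lower triangular, so the determinant is the product of the diagonal entries:
det = (-5) · (-3) · (-1) · (4) · (1) = -60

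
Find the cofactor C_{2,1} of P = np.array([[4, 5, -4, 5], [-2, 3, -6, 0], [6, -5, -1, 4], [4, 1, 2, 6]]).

251

Delete row 2 and column 1; the remaining 3×3 submatrix is [5 -4 5; -5 -1 4; 1 2 6].
Its determinant is -251.
The cofactor carries sign (−1)^(2+1) = −1, so C_{2,1} = −(-251) = 251.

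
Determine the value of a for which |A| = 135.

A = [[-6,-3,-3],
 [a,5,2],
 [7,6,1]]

a = -2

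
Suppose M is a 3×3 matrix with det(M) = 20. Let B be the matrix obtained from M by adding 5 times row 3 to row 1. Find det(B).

Adding a multiple of one row to another leaves the determinant unchanged.
det(B) = (1)·(20) = 20

det(B) = 20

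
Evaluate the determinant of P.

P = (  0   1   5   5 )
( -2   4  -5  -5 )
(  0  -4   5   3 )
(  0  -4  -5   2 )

|P| = 410

Expand along column 1 (it has 3 zeros):
  − (-2) · M_21   where M_21 = det([1 5 5; -4 5 3; -4 -5 2]) = 205
det = (-1)·(-2)·(205) = 410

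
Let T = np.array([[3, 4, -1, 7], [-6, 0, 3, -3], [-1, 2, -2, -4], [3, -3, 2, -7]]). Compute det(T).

Expand along row 2 (it has 1 zero):
  − (-6) · M_21   where M_21 = det([4 -1 7; 2 -2 -4; -3 2 -7]) = 48
  − (3) · M_23   where M_23 = det([3 4 7; -1 2 -4; 3 -3 -7]) = -175
  + (-3) · M_24   where M_24 = det([3 4 -1; -1 2 -2; 3 -3 2]) = -19
det = (-1)·(-6)·(48) + (-1)·(3)·(-175) + (+1)·(-3)·(-19) = 870

|T| = 870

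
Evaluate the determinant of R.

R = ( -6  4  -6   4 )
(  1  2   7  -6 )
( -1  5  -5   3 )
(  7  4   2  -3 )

det(R) = -132

Expand along row 1:
  + (-6) · M_11   where M_11 = det([2 7 -6; 5 -5 3; 4 2 -3]) = 27
  − (4) · M_12   where M_12 = det([1 7 -6; -1 -5 3; 7 2 -3]) = -63
  + (-6) · M_13   where M_13 = det([1 2 -6; -1 5 3; 7 4 -3]) = 243
  − (4) · M_14   where M_14 = det([1 2 7; -1 5 -5; 7 4 2]) = -309
det = (+1)·(-6)·(27) + (-1)·(4)·(-63) + (+1)·(-6)·(243) + (-1)·(4)·(-309) = -132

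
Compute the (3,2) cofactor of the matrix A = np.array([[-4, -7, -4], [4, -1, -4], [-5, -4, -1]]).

The cofactor is -32.

Delete row 3 and column 2; the remaining 2×2 submatrix is [-4 -4; 4 -4].
Its determinant is (-4)·(-4) − (-4)·4 = 32.
The cofactor carries sign (−1)^(3+2) = −1, so C_{3,2} = −(32) = -32.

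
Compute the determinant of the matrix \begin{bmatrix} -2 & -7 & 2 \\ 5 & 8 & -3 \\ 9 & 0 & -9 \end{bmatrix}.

The determinant is -126.

Expand along column 2:
  − (-7) · |5 -3; 9 -9| = −(-7)·(-45 − (-27)) = -126
  + 8 · |-2 2; 9 -9| = 8·(18 − 18) = 0
Sum: (-126) + (0) = -126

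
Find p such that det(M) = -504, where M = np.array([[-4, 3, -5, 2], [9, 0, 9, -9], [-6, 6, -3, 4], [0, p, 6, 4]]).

Expanding along the column containing p, det(M) is linear in p: det(M) = (-72)·p + (-216).
Set (-72)·p + (-216) = -504  ⇒  (-72)·p = -288  ⇒  p = 4.

p = 4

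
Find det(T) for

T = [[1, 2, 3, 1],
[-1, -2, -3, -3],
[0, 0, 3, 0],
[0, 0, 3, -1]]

det(T) = 0

T is block upper-triangular with a 2×2 block and a 2×2 block on the diagonal, so its determinant equals the product of the determinants of the diagonal blocks.
det of the 2×2 block = 0
det of the 2×2 block = -3
det = (0)·(-3) = 0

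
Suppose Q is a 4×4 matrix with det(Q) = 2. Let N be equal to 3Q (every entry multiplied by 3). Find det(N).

For a 4×4 matrix, det(3Q) = 3^4·det(Q) = 81·det(Q).
det(N) = (81)·(2) = 162

det(N) = 162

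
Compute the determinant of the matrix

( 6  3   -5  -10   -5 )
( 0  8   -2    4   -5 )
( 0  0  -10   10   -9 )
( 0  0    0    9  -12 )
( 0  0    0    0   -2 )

8640

The matrix is upper triangular, so the determinant is the product of the diagonal entries:
det = (6) · (8) · (-10) · (9) · (-2) = 8640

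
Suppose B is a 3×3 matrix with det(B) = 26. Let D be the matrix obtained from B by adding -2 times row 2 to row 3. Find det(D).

26

Adding a multiple of one row to another leaves the determinant unchanged.
det(D) = (1)·(26) = 26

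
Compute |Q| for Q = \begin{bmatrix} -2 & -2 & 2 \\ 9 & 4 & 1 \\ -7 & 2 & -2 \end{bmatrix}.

det(Q) = 90

Expand along row 1:
  + (-2) · |4 1; 2 -2| = (-2)·(-8 − 2) = 20
  − (-2) · |9 1; -7 -2| = −(-2)·(-18 − (-7)) = -22
  + 2 · |9 4; -7 2| = 2·(18 − (-28)) = 92
Sum: (20) + (-22) + (92) = 90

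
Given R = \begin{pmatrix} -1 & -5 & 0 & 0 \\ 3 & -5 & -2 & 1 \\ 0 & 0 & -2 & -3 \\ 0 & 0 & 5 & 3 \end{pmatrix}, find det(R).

R is block upper-triangular with a 2×2 block and a 2×2 block on the diagonal, so its determinant equals the product of the determinants of the diagonal blocks.
det of the 2×2 block = 20
det of the 2×2 block = 9
det = (20)·(9) = 180

180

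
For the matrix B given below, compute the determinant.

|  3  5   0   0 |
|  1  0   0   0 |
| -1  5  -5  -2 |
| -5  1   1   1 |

15

B is block lower-triangular with a 2×2 block and a 2×2 block on the diagonal, so its determinant equals the product of the determinants of the diagonal blocks.
det of the 2×2 block = -5
det of the 2×2 block = -3
det = (-5)·(-3) = 15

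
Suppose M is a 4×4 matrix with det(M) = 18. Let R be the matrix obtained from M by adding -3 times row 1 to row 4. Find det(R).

det(R) = 18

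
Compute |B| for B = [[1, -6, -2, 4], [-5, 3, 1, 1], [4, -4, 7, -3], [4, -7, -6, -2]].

Expand along row 1:
  + (1) · M_11   where M_11 = det([3 1 1; -4 7 -3; -7 -6 -2]) = -10
  − (-6) · M_12   where M_12 = det([-5 1 1; 4 7 -3; 4 -6 -2]) = 104
  + (-2) · M_13   where M_13 = det([-5 3 1; 4 -4 -3; 4 -7 -2]) = 41
  − (4) · M_14   where M_14 = det([-5 3 1; 4 -4 7; 4 -7 -6]) = -221
det = (+1)·(1)·(-10) + (-1)·(-6)·(104) + (+1)·(-2)·(41) + (-1)·(4)·(-221) = 1416

1416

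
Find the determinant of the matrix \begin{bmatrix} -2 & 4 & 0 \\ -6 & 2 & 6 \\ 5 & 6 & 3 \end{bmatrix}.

252

Expand along column 3:
  − 6 · |-2 4; 5 6| = −6·(-12 − 20) = 192
  + 3 · |-2 4; -6 2| = 3·(-4 − (-24)) = 60
Sum: (192) + (60) = 252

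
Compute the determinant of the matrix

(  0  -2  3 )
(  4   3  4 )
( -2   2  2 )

Expand along row 1:
  − (-2) · |4 4; -2 2| = −(-2)·(8 − (-8)) = 32
  + 3 · |4 3; -2 2| = 3·(8 − (-6)) = 42
Sum: (32) + (42) = 74

74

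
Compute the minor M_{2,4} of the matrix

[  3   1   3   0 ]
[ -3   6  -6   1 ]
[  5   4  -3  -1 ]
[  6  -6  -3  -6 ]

The minor is -255.

Delete row 2 and column 4; the remaining 3×3 submatrix is [3 1 3; 5 4 -3; 6 -6 -3].
Its determinant is -255.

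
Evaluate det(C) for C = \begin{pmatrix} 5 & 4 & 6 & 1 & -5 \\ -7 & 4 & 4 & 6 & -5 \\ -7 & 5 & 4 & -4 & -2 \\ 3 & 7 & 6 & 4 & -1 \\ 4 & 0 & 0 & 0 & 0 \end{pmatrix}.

2248

Expand along row 5 (it has 4 zeros):
  + (4) · M_51   where M_51 = det([4 6 1 -5; 4 4 6 -5; 5 4 -4 -2; 7 6 4 -1]) = 562
det = (+1)·(4)·(562) = 2248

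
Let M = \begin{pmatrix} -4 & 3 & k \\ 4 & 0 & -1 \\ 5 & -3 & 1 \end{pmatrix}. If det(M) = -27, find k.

k = 1

Expanding along the row containing k, det(M) is linear in k: det(M) = (-12)·k + (-15).
Set (-12)·k + (-15) = -27  ⇒  (-12)·k = -12  ⇒  k = 1.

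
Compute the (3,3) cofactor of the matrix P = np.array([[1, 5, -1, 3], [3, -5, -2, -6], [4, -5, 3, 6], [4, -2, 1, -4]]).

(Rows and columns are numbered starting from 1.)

Delete row 3 and column 3; the remaining 3×3 submatrix is [1 5 3; 3 -5 -6; 4 -2 -4].
Its determinant is -10.
The cofactor carries sign (−1)^(3+3) = +1, so C_{3,3} = +(-10) = -10.

The cofactor is -10.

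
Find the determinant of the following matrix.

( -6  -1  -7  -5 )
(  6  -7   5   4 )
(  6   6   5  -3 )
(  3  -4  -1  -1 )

Expand along row 1:
  + (-6) · M_11   where M_11 = det([-7 5 4; 6 5 -3; -4 -1 -1]) = 202
  − (-1) · M_12   where M_12 = det([6 5 4; 6 5 -3; 3 -1 -1]) = -147
  + (-7) · M_13   where M_13 = det([6 -7 4; 6 6 -3; 3 -4 -1]) = -255
  − (-5) · M_14   where M_14 = det([6 -7 5; 6 6 5; 3 -4 -1]) = -273
det = (+1)·(-6)·(202) + (-1)·(-1)·(-147) + (+1)·(-7)·(-255) + (-1)·(-5)·(-273) = -939

The determinant is -939.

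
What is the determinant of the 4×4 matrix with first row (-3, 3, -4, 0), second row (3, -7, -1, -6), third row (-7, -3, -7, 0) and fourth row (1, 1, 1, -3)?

-558

Expand along column 4 (it has 2 zeros):
  + (-6) · M_24   where M_24 = det([-3 3 -4; -7 -3 -7; 1 1 1]) = 4
  + (-3) · M_44   where M_44 = det([-3 3 -4; 3 -7 -1; -7 -3 -7]) = 178
det = (+1)·(-6)·(4) + (+1)·(-3)·(178) = -558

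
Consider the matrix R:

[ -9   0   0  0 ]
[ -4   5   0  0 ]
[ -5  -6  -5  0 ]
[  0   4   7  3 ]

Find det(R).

675

R is lower triangular, so det(R) is the product of the diagonal entries:
det = (-9) · (5) · (-5) · (3) = 675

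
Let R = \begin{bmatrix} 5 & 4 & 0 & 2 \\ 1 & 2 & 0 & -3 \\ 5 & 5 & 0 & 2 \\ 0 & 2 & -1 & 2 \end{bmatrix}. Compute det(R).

det(R) = 17

Expand along column 3 (it has 3 zeros):
  − (-1) · M_43   where M_43 = det([5 4 2; 1 2 -3; 5 5 2]) = 17
det = (-1)·(-1)·(17) = 17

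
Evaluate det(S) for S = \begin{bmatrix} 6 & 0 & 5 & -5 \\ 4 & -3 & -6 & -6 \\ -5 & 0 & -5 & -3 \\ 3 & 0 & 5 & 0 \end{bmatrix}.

Expand along column 2 (it has 3 zeros):
  + (-3) · M_22   where M_22 = det([6 5 -5; -5 -5 -3; 3 5 0]) = 95
det = (+1)·(-3)·(95) = -285

det(S) = -285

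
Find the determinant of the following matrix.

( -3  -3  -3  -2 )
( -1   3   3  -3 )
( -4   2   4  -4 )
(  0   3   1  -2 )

The determinant is -46.

Expand along row 4 (it has 1 zero):
  + (3) · M_42   where M_42 = det([-3 -3 -2; -1 3 -3; -4 4 -4]) = -40
  − (1) · M_43   where M_43 = det([-3 -3 -2; -1 3 -3; -4 2 -4]) = -26
  + (-2) · M_44   where M_44 = det([-3 -3 -3; -1 3 3; -4 2 4]) = -24
det = (+1)·(3)·(-40) + (-1)·(1)·(-26) + (+1)·(-2)·(-24) = -46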